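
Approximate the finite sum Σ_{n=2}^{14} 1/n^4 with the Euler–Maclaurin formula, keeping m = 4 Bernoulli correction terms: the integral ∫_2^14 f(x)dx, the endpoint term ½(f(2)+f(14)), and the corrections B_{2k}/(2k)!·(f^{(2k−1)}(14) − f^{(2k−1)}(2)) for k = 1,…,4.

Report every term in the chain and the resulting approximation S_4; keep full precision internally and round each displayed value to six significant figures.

The integral term ∫_2^14 1/x^4 dx = 0.0415452.
Endpoint term: (f(2) + f(14))/2 = (0.0625000 + 2.60308e-05)/2 = 0.0312630.
Integral + boundary = 0.0728082.
k=1: B_{2}/(2)! × [f^{(1)}(14) − f^{(1)}(2)] = 1/12 × (-7.43738e-06 − (-0.125000)) = 0.0104160.
After k=1: 0.0832243.
k=2: B_{4}/(4)! × [f^{(3)}(14) − f^{(3)}(2)] = −1/720 × (-1.13837e-06 − (-0.937500)) = -0.00130208.
After k=2: 0.0819222.
k=3: B_{6}/(6)! × [f^{(5)}(14) − f^{(5)}(2)] = 1/30240 × (-3.25250e-07 − (-13.1250)) = 0.000434028.
After k=3: 0.0823562.
k=4: B_{8}/(8)! × [f^{(7)}(14) − f^{(7)}(2)] = −1/1209600 × (-1.49349e-07 − (-295.312)) = -0.000244141.

S_4 ≈ 0.0821121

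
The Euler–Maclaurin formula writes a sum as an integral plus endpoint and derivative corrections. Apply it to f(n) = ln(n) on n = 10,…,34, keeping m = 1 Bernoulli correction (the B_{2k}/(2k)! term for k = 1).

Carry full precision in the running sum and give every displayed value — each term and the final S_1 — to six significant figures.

∫_10^34 ln(x) dx evaluates to 72.8704.
Endpoint term: (f(10) + f(34))/2 = (2.30259 + 3.52636)/2 = 2.91447.
So far: 75.7849.
k=1: B_{2}/(2)! × [f^{(1)}(34) − f^{(1)}(10)] = 1/12 × (0.0294118 − 0.100000) = -0.00588235.

S_1 ≈ 75.7790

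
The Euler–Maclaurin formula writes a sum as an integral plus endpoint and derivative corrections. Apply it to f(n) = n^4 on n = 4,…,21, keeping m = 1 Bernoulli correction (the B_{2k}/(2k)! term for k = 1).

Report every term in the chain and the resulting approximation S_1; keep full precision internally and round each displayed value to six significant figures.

S_1 ≈ 917050

The integral term ∫_4^21 x^4 dx = 816615.
Boundary: ½(f(4) + f(21)) = ½(256.000 + 194481) = 97368.5.
So far: 913984.
Correction k=1: B_{2}/2! · (f^{(1)}(21) − f^{(1)}(4)) = 1/12 · (37044.0 − 256.000) = 3065.67.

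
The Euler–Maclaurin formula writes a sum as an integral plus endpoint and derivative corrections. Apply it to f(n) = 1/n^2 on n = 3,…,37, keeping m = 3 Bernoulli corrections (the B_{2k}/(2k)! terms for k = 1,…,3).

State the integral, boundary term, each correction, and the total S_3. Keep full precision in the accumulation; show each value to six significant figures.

S_3 ≈ 0.368270

Integral: ∫_3^37 1/x^2 dx = 0.306306.
Boundary: ½(f(3) + f(37)) = ½(0.111111 + 0.000730460) = 0.0559208.
Integral + boundary = 0.362227.
Correction k=1: B_{2}/2! · (f^{(1)}(37) − f^{(1)}(3)) = 1/12 · (-3.94843e-05 − (-0.0740741)) = 0.00616955.
Running total after k=1: 0.368397.
Correction k=2: B_{4}/4! · (f^{(3)}(37) − f^{(3)}(3)) = −1/720 · (-3.46101e-07 − (-0.0987654)) = -0.000137174.
Running total after k=2: 0.368259.
Correction k=3: B_{6}/6! · (f^{(5)}(37) − f^{(5)}(3)) = 1/30240 · (-7.58439e-09 − (-0.329218)) = 1.08868e-05.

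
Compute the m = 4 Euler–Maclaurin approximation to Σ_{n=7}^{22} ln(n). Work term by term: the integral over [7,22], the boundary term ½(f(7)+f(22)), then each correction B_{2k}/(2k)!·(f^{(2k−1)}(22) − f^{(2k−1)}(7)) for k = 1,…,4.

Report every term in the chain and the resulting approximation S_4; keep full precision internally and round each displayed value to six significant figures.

∫_7^22 ln(x) dx evaluates to 39.3816.
½[f(7) + f(22)] = ½[1.94591 + 3.09104] = 2.51848.
Integral + boundary = 41.9000.
k=1: B_{2}/(2)! × [f^{(1)}(22) − f^{(1)}(7)] = 1/12 × (0.0454545 − 0.142857) = -0.00811688.
Partial sum through k=1: 41.8919.
k=2: B_{4}/(4)! × [f^{(3)}(22) − f^{(3)}(7)] = −1/720 × (0.000187829 − 0.00583090) = 7.83760e-06.
Partial sum through k=2: 41.8919.
k=3: B_{6}/(6)! × [f^{(5)}(22) − f^{(5)}(7)] = 1/30240 × (4.65691e-06 − 0.00142798) = -4.70674e-08.
Partial sum through k=3: 41.8919.
k=4: B_{8}/(8)! × [f^{(7)}(22) − f^{(7)}(7)] = −1/1209600 × (2.88651e-07 − 0.000874271) = 7.22539e-10.

S_4 ≈ 41.8919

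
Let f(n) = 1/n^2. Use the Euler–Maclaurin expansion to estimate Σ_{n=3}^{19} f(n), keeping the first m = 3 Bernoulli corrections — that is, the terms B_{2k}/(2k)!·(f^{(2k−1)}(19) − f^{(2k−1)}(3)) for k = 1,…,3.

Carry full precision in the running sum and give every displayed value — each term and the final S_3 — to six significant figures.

S_3 ≈ 0.343665

Integral: ∫_3^19 1/x^2 dx = 0.280702.
Endpoint term: (f(3) + f(19))/2 = (0.111111 + 0.00277008)/2 = 0.0569406.
So far: 0.337642.
k=1: B_{2}/(2)! × [f^{(1)}(19) − f^{(1)}(3)] = 1/12 × (-0.000291588 − (-0.0740741)) = 0.00614854.
After k=1: 0.343791.
k=2: B_{4}/(4)! × [f^{(3)}(19) − f^{(3)}(3)] = −1/720 × (-9.69267e-06 − (-0.0987654)) = -0.000137161.
After k=2: 0.343654.
k=3: B_{6}/(6)! × [f^{(5)}(19) − f^{(5)}(3)] = 1/30240 × (-8.05485e-07 − (-0.329218)) = 1.08868e-05.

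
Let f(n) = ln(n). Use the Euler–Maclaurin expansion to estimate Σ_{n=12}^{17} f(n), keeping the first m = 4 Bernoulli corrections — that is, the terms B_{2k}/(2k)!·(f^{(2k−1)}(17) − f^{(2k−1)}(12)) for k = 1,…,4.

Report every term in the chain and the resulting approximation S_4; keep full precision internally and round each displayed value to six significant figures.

Integral: ∫_12^17 ln(x) dx = 13.3457.
Endpoint term: (f(12) + f(17))/2 = (2.48491 + 2.83321)/2 = 2.65906.
So far: 16.0048.
Correction k=1: B_{2}/2! · (f^{(1)}(17) − f^{(1)}(12)) = 1/12 · (0.0588235 − 0.0833333) = -0.00204248.
After k=1: 16.0028.
Correction k=2: B_{4}/4! · (f^{(3)}(17) − f^{(3)}(12)) = −1/720 · (0.000407083 − 0.00115741) = 1.04212e-06.
After k=2: 16.0028.
Correction k=3: B_{6}/6! · (f^{(5)}(17) − f^{(5)}(12)) = 1/30240 · (1.69031e-05 − 9.64506e-05) = -2.63054e-09.
After k=3: 16.0028.
Correction k=4: B_{8}/8! · (f^{(7)}(17) − f^{(7)}(12)) = −1/1209600 · (1.75465e-06 − 2.00939e-05) = 1.51614e-11.

S_4 ≈ 16.0028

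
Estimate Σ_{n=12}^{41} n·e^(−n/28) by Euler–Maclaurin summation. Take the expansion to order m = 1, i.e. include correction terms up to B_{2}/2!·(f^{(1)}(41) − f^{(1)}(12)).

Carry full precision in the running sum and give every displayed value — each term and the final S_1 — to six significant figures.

S_1 ≈ 291.459

∫_12^41 x·e^(−x/28) dx evaluates to 282.850.
Endpoint term: (f(12) + f(41))/2 = (7.81727 + 9.48097)/2 = 8.64912.
Integral + boundary = 291.499.
Order-1 term: 1/12 · (-0.107363 − 0.372251) = -0.0399678.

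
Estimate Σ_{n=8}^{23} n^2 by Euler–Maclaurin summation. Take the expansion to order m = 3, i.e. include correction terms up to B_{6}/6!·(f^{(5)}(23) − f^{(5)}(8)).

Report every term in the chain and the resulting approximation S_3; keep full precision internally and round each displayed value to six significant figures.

S_3 ≈ 4184.00

Integral: ∫_8^23 x^2 dx = 3885.00.
Endpoint term: (f(8) + f(23))/2 = (64.0000 + 529.000)/2 = 296.500.
Running total after boundary: 4181.50.
Order-1 term: 1/12 · (46.0000 − 16.0000) = 2.50000.
Running total after k=1: 4184.00.
Order-2 term: −1/720 · (0.00000 − 0.00000) = 0.00000.
Running total after k=2: 4184.00.
Order-3 term: 1/30240 · (0.00000 − 0.00000) = 0.00000.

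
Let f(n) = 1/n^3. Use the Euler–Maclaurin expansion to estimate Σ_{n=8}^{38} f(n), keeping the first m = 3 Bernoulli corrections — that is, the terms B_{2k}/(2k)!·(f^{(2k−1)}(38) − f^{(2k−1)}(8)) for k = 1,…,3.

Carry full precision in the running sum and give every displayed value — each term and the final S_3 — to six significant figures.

∫_8^38 1/x^3 dx evaluates to 0.00746624.
Boundary: ½(f(8) + f(38)) = ½(0.00195312 + 1.82242e-05) = 0.000985675.
Integral + boundary = 0.00845191.
Correction k=1: B_{2}/2! · (f^{(1)}(38) − f^{(1)}(8)) = 1/12 · (-1.43876e-06 − (-0.000732422)) = 6.09153e-05.
Running total after k=1: 0.00851283.
Correction k=2: B_{4}/4! · (f^{(3)}(38) − f^{(3)}(8)) = −1/720 · (-1.99274e-08 − (-0.000228882)) = -3.17864e-07.
Running total after k=2: 0.00851251.
Correction k=3: B_{6}/6! · (f^{(5)}(38) − f^{(5)}(8)) = 1/30240 · (-5.79605e-10 − (-0.000150204)) = 4.96703e-09.

S_3 ≈ 0.00851252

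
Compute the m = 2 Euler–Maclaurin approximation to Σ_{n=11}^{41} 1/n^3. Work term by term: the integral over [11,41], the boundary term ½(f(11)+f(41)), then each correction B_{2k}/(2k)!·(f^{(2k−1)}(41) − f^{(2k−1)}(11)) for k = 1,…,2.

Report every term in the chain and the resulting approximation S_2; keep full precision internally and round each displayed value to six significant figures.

The integral term ∫_11^41 1/x^3 dx = 0.00383479.
Boundary: ½(f(11) + f(41)) = ½(0.000751315 + 1.45094e-05) = 0.000382912.
Integral + boundary = 0.00421770.
Order-1 term: 1/12 · (-1.06166e-06 − (-0.000204904)) = 1.69869e-05.
After k=1: 0.00423469.
Order-2 term: −1/720 · (-1.26313e-08 − (-3.38684e-05)) = -4.70220e-08.

S_2 ≈ 0.00423464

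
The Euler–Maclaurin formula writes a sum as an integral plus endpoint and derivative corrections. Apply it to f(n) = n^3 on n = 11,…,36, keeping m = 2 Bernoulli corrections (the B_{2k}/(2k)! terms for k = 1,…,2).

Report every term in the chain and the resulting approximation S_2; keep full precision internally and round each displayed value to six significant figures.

∫_11^36 x^3 dx evaluates to 416244.
½[f(11) + f(36)] = ½[1331.00 + 46656.0] = 23993.5.
Integral + boundary = 440237.
k=1: B_{2}/(2)! × [f^{(1)}(36) − f^{(1)}(11)] = 1/12 × (3888.00 − 363.000) = 293.750.
Partial sum through k=1: 440531.
k=2: B_{4}/(4)! × [f^{(3)}(36) − f^{(3)}(11)] = −1/720 × (6.00000 − 6.00000) = 0.00000.

S_2 ≈ 440531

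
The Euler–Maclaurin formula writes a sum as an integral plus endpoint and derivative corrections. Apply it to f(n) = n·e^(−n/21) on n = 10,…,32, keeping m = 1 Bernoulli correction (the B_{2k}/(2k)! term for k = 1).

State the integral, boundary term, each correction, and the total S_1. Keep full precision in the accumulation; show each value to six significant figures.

Integral: ∫_10^32 x·e^(−x/21) dx = 161.865.
Boundary: ½(f(10) + f(32)) = ½(6.21145 + 6.97217) = 6.59181.
Running total after boundary: 168.457.
Order-1 term: 1/12 · (-0.114128 − 0.325362) = -0.0366241.

S_1 ≈ 168.420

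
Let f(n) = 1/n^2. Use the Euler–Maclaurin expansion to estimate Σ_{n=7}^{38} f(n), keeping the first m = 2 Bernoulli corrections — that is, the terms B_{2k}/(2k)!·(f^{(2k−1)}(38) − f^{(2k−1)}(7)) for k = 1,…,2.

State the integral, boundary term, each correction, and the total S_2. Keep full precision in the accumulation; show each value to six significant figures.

∫_7^38 1/x^2 dx evaluates to 0.116541.
Boundary: ½(f(7) + f(38)) = ½(0.0204082 + 0.000692521) = 0.0105503.
Integral + boundary = 0.127092.
k=1: B_{2}/(2)! × [f^{(1)}(38) − f^{(1)}(7)] = 1/12 × (-3.64485e-05 − (-0.00583090)) = 0.000482871.
After k=1: 0.127575.
k=2: B_{4}/(4)! × [f^{(3)}(38) − f^{(3)}(7)] = −1/720 × (-3.02896e-07 − (-0.00142798)) = -1.98288e-06.

S_2 ≈ 0.127573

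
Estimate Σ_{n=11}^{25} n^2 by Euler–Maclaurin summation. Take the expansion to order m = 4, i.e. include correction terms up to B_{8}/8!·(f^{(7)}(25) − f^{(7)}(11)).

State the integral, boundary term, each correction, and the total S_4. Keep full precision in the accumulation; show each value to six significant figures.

The integral term ∫_11^25 x^2 dx = 4764.67.
Boundary: ½(f(11) + f(25)) = ½(121.000 + 625.000) = 373.000.
So far: 5137.67.
Order-1 term: 1/12 · (50.0000 − 22.0000) = 2.33333.
After k=1: 5140.00.
Order-2 term: −1/720 · (0.00000 − 0.00000) = 0.00000.
After k=2: 5140.00.
Order-3 term: 1/30240 · (0.00000 − 0.00000) = 0.00000.
After k=3: 5140.00.
Order-4 term: −1/1209600 · (0.00000 − 0.00000) = 0.00000.

S_4 ≈ 5140.00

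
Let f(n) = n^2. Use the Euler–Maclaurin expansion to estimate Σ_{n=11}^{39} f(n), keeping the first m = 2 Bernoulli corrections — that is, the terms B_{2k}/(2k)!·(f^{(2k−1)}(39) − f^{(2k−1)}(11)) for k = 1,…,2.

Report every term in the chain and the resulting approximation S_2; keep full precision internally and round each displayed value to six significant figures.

The integral term ∫_11^39 x^2 dx = 19329.3.
Boundary: ½(f(11) + f(39)) = ½(121.000 + 1521.00) = 821.000.
Running total after boundary: 20150.3.
Order-1 term: 1/12 · (78.0000 − 22.0000) = 4.66667.
Running total after k=1: 20155.0.
Order-2 term: −1/720 · (0.00000 − 0.00000) = 0.00000.

S_2 ≈ 20155.0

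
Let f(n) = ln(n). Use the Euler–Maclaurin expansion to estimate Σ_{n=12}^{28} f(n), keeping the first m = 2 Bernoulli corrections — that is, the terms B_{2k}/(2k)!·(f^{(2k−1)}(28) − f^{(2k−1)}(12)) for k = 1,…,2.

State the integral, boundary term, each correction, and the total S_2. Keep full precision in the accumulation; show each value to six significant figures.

S_2 ≈ 50.3874

The integral term ∫_12^28 ln(x) dx = 47.4828.
Boundary: ½(f(12) + f(28)) = ½(2.48491 + 3.33220) = 2.90856.
Running total after boundary: 50.3914.
k=1: B_{2}/(2)! × [f^{(1)}(28) − f^{(1)}(12)] = 1/12 × (0.0357143 − 0.0833333) = -0.00396825.
After k=1: 50.3874.
k=2: B_{4}/(4)! × [f^{(3)}(28) − f^{(3)}(12)] = −1/720 × (9.11079e-05 − 0.00115741) = 1.48097e-06.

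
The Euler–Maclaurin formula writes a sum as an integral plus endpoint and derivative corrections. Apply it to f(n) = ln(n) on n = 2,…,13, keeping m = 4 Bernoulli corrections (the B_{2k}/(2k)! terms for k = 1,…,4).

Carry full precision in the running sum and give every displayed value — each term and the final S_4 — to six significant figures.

S_4 ≈ 22.5522

∫_2^13 ln(x) dx evaluates to 20.9580.
Endpoint term: (f(2) + f(13))/2 = (0.693147 + 2.56495)/2 = 1.62905.
Running total after boundary: 22.5871.
Correction k=1: B_{2}/2! · (f^{(1)}(13) − f^{(1)}(2)) = 1/12 · (0.0769231 − 0.500000) = -0.0352564.
Partial sum through k=1: 22.5518.
Correction k=2: B_{4}/4! · (f^{(3)}(13) − f^{(3)}(2)) = −1/720 · (0.000910332 − 0.250000) = 0.000345958.
Partial sum through k=2: 22.5522.
Correction k=3: B_{6}/6! · (f^{(5)}(13) − f^{(5)}(2)) = 1/30240 · (6.46390e-05 − 0.750000) = -2.47994e-05.
Partial sum through k=3: 22.5522.
Correction k=4: B_{8}/8! · (f^{(7)}(13) − f^{(7)}(2)) = −1/1209600 · (1.14744e-05 − 5.62500) = 4.65029e-06.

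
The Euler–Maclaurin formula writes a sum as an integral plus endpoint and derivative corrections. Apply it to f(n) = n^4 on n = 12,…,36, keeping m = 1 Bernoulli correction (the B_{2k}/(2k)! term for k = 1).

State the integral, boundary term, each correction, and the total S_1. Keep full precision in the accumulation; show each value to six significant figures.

S_1 ≈ 1.29086e+07

∫_12^36 x^4 dx evaluates to 1.20435e+07.
Boundary: ½(f(12) + f(36)) = ½(20736.0 + 1.67962e+06) = 850176.
So far: 1.28936e+07.
Correction k=1: B_{2}/2! · (f^{(1)}(36) − f^{(1)}(12)) = 1/12 · (186624 − 6912.00) = 14976.0.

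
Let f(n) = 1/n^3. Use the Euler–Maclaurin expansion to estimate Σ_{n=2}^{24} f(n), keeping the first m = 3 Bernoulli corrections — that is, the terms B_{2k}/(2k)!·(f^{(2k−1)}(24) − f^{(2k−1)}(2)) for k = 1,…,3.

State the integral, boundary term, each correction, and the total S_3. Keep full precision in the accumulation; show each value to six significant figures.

The integral term ∫_2^24 1/x^3 dx = 0.124132.
Endpoint term: (f(2) + f(24))/2 = (0.125000 + 7.23380e-05)/2 = 0.0625362.
Integral + boundary = 0.186668.
Order-1 term: 1/12 · (-9.04225e-06 − (-0.187500)) = 0.0156242.
Running total after k=1: 0.202292.
Order-2 term: −1/720 · (-3.13967e-07 − (-0.937500)) = -0.00130208.
Running total after k=2: 0.200990.
Order-3 term: 1/30240 · (-2.28934e-08 − (-9.84375)) = 0.000325521.

S_3 ≈ 0.201316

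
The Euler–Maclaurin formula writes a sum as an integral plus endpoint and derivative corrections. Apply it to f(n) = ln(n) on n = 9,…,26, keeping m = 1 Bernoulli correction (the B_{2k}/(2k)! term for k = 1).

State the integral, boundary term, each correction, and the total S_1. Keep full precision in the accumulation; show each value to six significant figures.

∫_9^26 ln(x) dx evaluates to 47.9355.
Endpoint term: (f(9) + f(26))/2 = (2.19722 + 3.25810)/2 = 2.72766.
Integral + boundary = 50.6631.
k=1: B_{2}/(2)! × [f^{(1)}(26) − f^{(1)}(9)] = 1/12 × (0.0384615 − 0.111111) = -0.00605413.

S_1 ≈ 50.6571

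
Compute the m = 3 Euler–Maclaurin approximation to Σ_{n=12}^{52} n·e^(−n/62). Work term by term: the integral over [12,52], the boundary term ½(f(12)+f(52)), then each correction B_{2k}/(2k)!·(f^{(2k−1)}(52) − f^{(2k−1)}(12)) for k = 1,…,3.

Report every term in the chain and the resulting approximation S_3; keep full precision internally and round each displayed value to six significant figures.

S_3 ≈ 741.513

The integral term ∫_12^52 x·e^(−x/62) dx = 725.380.
½[f(12) + f(52)] = ½[9.88836 + 22.4779] = 16.1831.
Integral + boundary = 741.563.
k=1: B_{2}/(2)! × [f^{(1)}(52) − f^{(1)}(12)] = 1/12 × (0.0697206 − 0.664540) = -0.0495683.
After k=1: 741.513.
k=2: B_{4}/(4)! × [f^{(3)}(52) − f^{(3)}(12)] = −1/720 × (0.000243043 − 0.000601613) = 4.98014e-07.
After k=2: 741.513.
k=3: B_{6}/(6)! × [f^{(5)}(52) − f^{(5)}(12)] = 1/30240 × (1.21735e-07 − 2.68041e-07) = -4.83816e-12.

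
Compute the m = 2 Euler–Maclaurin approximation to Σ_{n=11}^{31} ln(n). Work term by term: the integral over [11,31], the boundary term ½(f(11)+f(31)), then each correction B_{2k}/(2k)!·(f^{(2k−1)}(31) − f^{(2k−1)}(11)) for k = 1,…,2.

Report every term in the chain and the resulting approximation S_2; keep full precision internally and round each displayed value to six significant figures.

Integral: ∫_11^31 ln(x) dx = 60.0768.
Boundary: ½(f(11) + f(31)) = ½(2.39790 + 3.43399) = 2.91594.
Integral + boundary = 62.9927.
Order-1 term: 1/12 · (0.0322581 − 0.0909091) = -0.00488759.
Running total after k=1: 62.9878.
Order-2 term: −1/720 · (6.71344e-05 − 0.00150263) = 1.99374e-06.

S_2 ≈ 62.9878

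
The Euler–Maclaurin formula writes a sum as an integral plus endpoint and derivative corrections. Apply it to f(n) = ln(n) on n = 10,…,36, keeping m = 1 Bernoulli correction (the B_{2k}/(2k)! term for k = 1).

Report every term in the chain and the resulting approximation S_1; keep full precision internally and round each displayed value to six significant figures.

S_1 ≈ 82.9179

Integral: ∫_10^36 ln(x) dx = 79.9808.
Endpoint term: (f(10) + f(36))/2 = (2.30259 + 3.58352)/2 = 2.94305.
Running total after boundary: 82.9239.
Correction k=1: B_{2}/2! · (f^{(1)}(36) − f^{(1)}(10)) = 1/12 · (0.0277778 − 0.100000) = -0.00601852.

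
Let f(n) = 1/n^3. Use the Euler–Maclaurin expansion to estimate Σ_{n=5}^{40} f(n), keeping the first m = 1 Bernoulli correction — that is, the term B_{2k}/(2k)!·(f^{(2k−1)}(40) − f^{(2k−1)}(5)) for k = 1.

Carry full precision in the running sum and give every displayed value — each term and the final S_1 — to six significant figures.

S_1 ≈ 0.0240952

The integral term ∫_5^40 1/x^3 dx = 0.0196875.
Endpoint term: (f(5) + f(40))/2 = (0.00800000 + 1.56250e-05)/2 = 0.00400781.
So far: 0.0236953.
Correction k=1: B_{2}/2! · (f^{(1)}(40) − f^{(1)}(5)) = 1/12 · (-1.17187e-06 − (-0.00480000)) = 0.000399902.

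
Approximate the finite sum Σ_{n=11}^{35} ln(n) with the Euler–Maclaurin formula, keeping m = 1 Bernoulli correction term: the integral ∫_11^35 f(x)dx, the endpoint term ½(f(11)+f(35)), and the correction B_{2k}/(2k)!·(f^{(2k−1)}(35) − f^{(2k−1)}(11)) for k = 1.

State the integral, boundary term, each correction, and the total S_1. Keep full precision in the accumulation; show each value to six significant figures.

∫_11^35 ln(x) dx evaluates to 74.0603.
Endpoint term: (f(11) + f(35))/2 = (2.39790 + 3.55535)/2 = 2.97662.
Running total after boundary: 77.0370.
k=1: B_{2}/(2)! × [f^{(1)}(35) − f^{(1)}(11)] = 1/12 × (0.0285714 − 0.0909091) = -0.00519481.

S_1 ≈ 77.0318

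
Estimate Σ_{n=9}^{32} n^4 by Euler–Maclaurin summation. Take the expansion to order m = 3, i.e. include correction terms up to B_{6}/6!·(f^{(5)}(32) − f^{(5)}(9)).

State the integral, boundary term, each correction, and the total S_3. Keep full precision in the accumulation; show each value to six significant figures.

S_3 ≈ 7.23732e+06

∫_9^32 x^4 dx evaluates to 6.69908e+06.
Boundary: ½(f(9) + f(32)) = ½(6561.00 + 1.04858e+06) = 527568.
So far: 7.22665e+06.
Correction k=1: B_{2}/2! · (f^{(1)}(32) − f^{(1)}(9)) = 1/12 · (131072 − 2916.00) = 10679.7.
Running total after k=1: 7.23732e+06.
Correction k=2: B_{4}/4! · (f^{(3)}(32) − f^{(3)}(9)) = −1/720 · (768.000 − 216.000) = -0.766667.
Running total after k=2: 7.23732e+06.
Correction k=3: B_{6}/6! · (f^{(5)}(32) − f^{(5)}(9)) = 1/30240 · (0.00000 − 0.00000) = 0.00000.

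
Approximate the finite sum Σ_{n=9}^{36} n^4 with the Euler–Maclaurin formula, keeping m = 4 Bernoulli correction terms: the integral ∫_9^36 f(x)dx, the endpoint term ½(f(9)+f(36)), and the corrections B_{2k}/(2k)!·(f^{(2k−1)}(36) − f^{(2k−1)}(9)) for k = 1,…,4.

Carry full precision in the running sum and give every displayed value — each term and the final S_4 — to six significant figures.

S_4 ≈ 1.29398e+07

Integral: ∫_9^36 x^4 dx = 1.20814e+07.
Boundary: ½(f(9) + f(36)) = ½(6561.00 + 1.67962e+06) = 843088.
Running total after boundary: 1.29245e+07.
Correction k=1: B_{2}/2! · (f^{(1)}(36) − f^{(1)}(9)) = 1/12 · (186624 − 2916.00) = 15309.0.
After k=1: 1.29398e+07.
Correction k=2: B_{4}/4! · (f^{(3)}(36) − f^{(3)}(9)) = −1/720 · (864.000 − 216.000) = -0.900000.
After k=2: 1.29398e+07.
Correction k=3: B_{6}/6! · (f^{(5)}(36) − f^{(5)}(9)) = 1/30240 · (0.00000 − 0.00000) = 0.00000.
After k=3: 1.29398e+07.
Correction k=4: B_{8}/8! · (f^{(7)}(36) − f^{(7)}(9)) = −1/1209600 · (0.00000 − 0.00000) = 0.00000.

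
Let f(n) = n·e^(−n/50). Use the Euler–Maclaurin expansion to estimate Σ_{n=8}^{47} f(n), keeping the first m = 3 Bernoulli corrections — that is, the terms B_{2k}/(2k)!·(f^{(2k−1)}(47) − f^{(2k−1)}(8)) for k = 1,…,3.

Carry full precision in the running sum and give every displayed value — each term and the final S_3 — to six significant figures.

∫_8^47 x·e^(−x/50) dx evaluates to 576.672.
Endpoint term: (f(8) + f(47))/2 = (6.81715 + 18.3595)/2 = 12.5883.
Integral + boundary = 589.260.
k=1: B_{2}/(2)! × [f^{(1)}(47) − f^{(1)}(8)] = 1/12 × (0.0234377 − 0.715801) = -0.0576969.
After k=1: 589.203.
k=2: B_{4}/(4)! × [f^{(3)}(47) − f^{(3)}(8)] = −1/720 × (0.000321877 − 0.000968035) = 8.97442e-07.
After k=2: 589.203.
k=3: B_{6}/(6)! × [f^{(5)}(47) − f^{(5)}(8)] = 1/30240 × (2.53752e-07 − 6.59900e-07) = -1.34308e-11.

S_3 ≈ 589.203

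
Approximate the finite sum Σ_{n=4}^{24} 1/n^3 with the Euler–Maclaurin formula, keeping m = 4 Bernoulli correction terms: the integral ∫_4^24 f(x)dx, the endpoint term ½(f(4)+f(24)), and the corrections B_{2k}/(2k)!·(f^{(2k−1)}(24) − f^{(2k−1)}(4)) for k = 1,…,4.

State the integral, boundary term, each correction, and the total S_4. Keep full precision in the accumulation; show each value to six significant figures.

∫_4^24 1/x^3 dx evaluates to 0.0303819.
Endpoint term: (f(4) + f(24))/2 = (0.0156250 + 7.23380e-05)/2 = 0.00784867.
Running total after boundary: 0.0382306.
Order-1 term: 1/12 · (-9.04225e-06 − (-0.0117188)) = 0.000975809.
After k=1: 0.0392064.
Order-2 term: −1/720 · (-3.13967e-07 − (-0.0146484)) = -2.03446e-05.
After k=2: 0.0391861.
Order-3 term: 1/30240 · (-2.28934e-08 − (-0.0384521)) = 1.27156e-06.
After k=3: 0.0391873.
Order-4 term: −1/1209600 · (-2.86168e-09 − (-0.173035)) = -1.43051e-07.

S_4 ≈ 0.0391872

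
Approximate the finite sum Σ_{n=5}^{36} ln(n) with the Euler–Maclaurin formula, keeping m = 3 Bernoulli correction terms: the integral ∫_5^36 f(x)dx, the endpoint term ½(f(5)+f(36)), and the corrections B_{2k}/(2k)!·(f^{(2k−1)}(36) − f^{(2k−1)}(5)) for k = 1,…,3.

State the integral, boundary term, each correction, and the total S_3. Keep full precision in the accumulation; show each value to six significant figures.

S_3 ≈ 92.5416

∫_5^36 ln(x) dx evaluates to 89.9595.
½[f(5) + f(36)] = ½[1.60944 + 3.58352] = 2.59648.
Integral + boundary = 92.5560.
k=1: B_{2}/(2)! × [f^{(1)}(36) − f^{(1)}(5)] = 1/12 × (0.0277778 − 0.200000) = -0.0143519.
After k=1: 92.5416.
k=2: B_{4}/(4)! × [f^{(3)}(36) − f^{(3)}(5)] = −1/720 × (4.28669e-05 − 0.0160000) = 2.21627e-05.
After k=2: 92.5416.
k=3: B_{6}/(6)! × [f^{(5)}(36) − f^{(5)}(5)] = 1/30240 × (3.96916e-07 − 0.00768000) = -2.53955e-07.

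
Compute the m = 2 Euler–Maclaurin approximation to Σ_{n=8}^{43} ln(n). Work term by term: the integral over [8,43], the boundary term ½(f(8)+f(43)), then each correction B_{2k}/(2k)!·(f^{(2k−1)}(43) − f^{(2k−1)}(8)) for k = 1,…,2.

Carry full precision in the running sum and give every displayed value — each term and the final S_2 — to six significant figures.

Integral: ∫_8^43 ln(x) dx = 110.096.
½[f(8) + f(43)] = ½[2.07944 + 3.76120] = 2.92032.
Integral + boundary = 113.016.
k=1: B_{2}/(2)! × [f^{(1)}(43) − f^{(1)}(8)] = 1/12 × (0.0232558 − 0.125000) = -0.00847868.
Running total after k=1: 113.008.
k=2: B_{4}/(4)! × [f^{(3)}(43) − f^{(3)}(8)] = −1/720 × (2.51550e-05 − 0.00390625) = 5.39041e-06.

S_2 ≈ 113.008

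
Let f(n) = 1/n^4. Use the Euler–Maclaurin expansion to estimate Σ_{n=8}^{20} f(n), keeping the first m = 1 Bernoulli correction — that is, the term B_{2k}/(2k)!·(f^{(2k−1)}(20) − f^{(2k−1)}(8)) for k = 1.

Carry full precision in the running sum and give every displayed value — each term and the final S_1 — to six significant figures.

∫_8^20 1/x^4 dx evaluates to 0.000609375.
½[f(8) + f(20)] = ½[0.000244141 + 6.25000e-06] = 0.000125195.
Running total after boundary: 0.000734570.
k=1: B_{2}/(2)! × [f^{(1)}(20) − f^{(1)}(8)] = 1/12 × (-1.25000e-06 − (-0.000122070)) = 1.00684e-05.

S_1 ≈ 0.000744639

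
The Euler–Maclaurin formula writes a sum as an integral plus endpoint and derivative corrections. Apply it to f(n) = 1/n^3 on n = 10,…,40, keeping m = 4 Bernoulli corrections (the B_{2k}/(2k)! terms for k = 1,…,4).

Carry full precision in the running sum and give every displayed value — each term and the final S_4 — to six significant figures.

S_4 ≈ 0.00522013

The integral term ∫_10^40 1/x^3 dx = 0.00468750.
Boundary: ½(f(10) + f(40)) = ½(0.00100000 + 1.56250e-05) = 0.000507813.
So far: 0.00519531.
Order-1 term: 1/12 · (-1.17187e-06 − (-0.000300000)) = 2.49023e-05.
Partial sum through k=1: 0.00522021.
Order-2 term: −1/720 · (-1.46484e-08 − (-6.00000e-05)) = -8.33130e-08.
Partial sum through k=2: 0.00522013.
Order-3 term: 1/30240 · (-3.84521e-10 − (-2.52000e-05)) = 8.33321e-10.
Partial sum through k=3: 0.00522013.
Order-4 term: −1/1209600 · (-1.73035e-11 − (-1.81440e-05)) = -1.50000e-11.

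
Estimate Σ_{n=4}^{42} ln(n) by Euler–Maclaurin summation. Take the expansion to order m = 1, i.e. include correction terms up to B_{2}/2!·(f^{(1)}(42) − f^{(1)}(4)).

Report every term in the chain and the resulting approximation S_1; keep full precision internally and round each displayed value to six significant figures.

The integral term ∫_4^42 ln(x) dx = 113.437.
½[f(4) + f(42)] = ½[1.38629 + 3.73767] = 2.56198.
So far: 115.999.
Order-1 term: 1/12 · (0.0238095 − 0.250000) = -0.0188492.

S_1 ≈ 115.980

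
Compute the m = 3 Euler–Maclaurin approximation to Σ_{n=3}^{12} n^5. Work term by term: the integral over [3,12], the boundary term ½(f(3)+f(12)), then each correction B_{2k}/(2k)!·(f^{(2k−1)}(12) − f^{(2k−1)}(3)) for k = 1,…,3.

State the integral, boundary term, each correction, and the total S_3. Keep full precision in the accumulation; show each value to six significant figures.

S_3 ≈ 630675

The integral term ∫_3^12 x^5 dx = 497542.
Endpoint term: (f(3) + f(12))/2 = (243.000 + 248832)/2 = 124538.
Running total after boundary: 622080.
k=1: B_{2}/(2)! × [f^{(1)}(12) − f^{(1)}(3)] = 1/12 × (103680 − 405.000) = 8606.25.
After k=1: 630686.
k=2: B_{4}/(4)! × [f^{(3)}(12) − f^{(3)}(3)] = −1/720 × (8640.00 − 540.000) = -11.2500.
After k=2: 630675.
k=3: B_{6}/(6)! × [f^{(5)}(12) − f^{(5)}(3)] = 1/30240 × (120.000 − 120.000) = 0.00000.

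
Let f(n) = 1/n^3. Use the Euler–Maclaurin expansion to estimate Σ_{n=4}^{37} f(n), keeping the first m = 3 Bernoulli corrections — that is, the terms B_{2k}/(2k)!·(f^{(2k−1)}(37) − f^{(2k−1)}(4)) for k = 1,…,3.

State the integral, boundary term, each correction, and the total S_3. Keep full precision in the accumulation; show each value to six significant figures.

S_3 ≈ 0.0396645

The integral term ∫_4^37 1/x^3 dx = 0.0308848.
½[f(4) + f(37)] = ½[0.0156250 + 1.97422e-05] = 0.00782237.
Integral + boundary = 0.0387071.
k=1: B_{2}/(2)! × [f^{(1)}(37) − f^{(1)}(4)] = 1/12 × (-1.60072e-06 − (-0.0117188)) = 0.000976429.
Partial sum through k=1: 0.0396836.
k=2: B_{4}/(4)! × [f^{(3)}(37) − f^{(3)}(4)] = −1/720 × (-2.33852e-08 − (-0.0146484)) = -2.03450e-05.
Partial sum through k=2: 0.0396632.
k=3: B_{6}/(6)! × [f^{(5)}(37) − f^{(5)}(4)] = 1/30240 × (-7.17442e-10 − (-0.0384521)) = 1.27157e-06.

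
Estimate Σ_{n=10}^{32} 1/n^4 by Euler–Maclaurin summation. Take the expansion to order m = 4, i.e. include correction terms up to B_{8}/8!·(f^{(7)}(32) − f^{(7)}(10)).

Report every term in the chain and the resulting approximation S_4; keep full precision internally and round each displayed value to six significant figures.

∫_10^32 1/x^4 dx evaluates to 0.000323161.
½[f(10) + f(32)] = ½[0.000100000 + 9.53674e-07] = 5.04768e-05.
So far: 0.000373638.
Correction k=1: B_{2}/2! · (f^{(1)}(32) − f^{(1)}(10)) = 1/12 · (-1.19209e-07 − (-4.00000e-05)) = 3.32340e-06.
Running total after k=1: 0.000376961.
Correction k=2: B_{4}/4! · (f^{(3)}(32) − f^{(3)}(10)) = −1/720 · (-3.49246e-09 − (-1.20000e-05)) = -1.66618e-08.
Running total after k=2: 0.000376944.
Correction k=3: B_{6}/6! · (f^{(5)}(32) − f^{(5)}(10)) = 1/30240 · (-1.90994e-10 − (-6.72000e-06)) = 2.22216e-10.
Running total after k=3: 0.000376945.
Correction k=4: B_{8}/8! · (f^{(7)}(32) − f^{(7)}(10)) = −1/1209600 · (-1.67866e-11 − (-6.04800e-06)) = -4.99999e-12.

S_4 ≈ 0.000376945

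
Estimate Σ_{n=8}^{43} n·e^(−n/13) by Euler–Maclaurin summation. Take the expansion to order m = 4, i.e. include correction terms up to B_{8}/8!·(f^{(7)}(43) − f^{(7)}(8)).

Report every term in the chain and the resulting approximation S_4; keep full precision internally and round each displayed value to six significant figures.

∫_8^43 x·e^(−x/13) dx evaluates to 120.893.
Endpoint term: (f(8) + f(43))/2 = (4.32346 + 1.57382)/2 = 2.94864.
Integral + boundary = 123.842.
Order-1 term: 1/12 · (-0.0844628 − 0.207859) = -0.0243601.
Running total after k=1: 123.817.
Order-2 term: −1/720 · (-6.66373e-05 − 0.00762559) = 1.06837e-05.
Running total after k=2: 123.817.
Order-3 term: 1/30240 · (2.16867e-06 − 8.29660e-05) = -2.67187e-09.
Running total after k=3: 123.817.
Order-4 term: −1/1209600 · (2.79979e-08 − 7.14853e-07) = 5.67836e-13.

S_4 ≈ 123.817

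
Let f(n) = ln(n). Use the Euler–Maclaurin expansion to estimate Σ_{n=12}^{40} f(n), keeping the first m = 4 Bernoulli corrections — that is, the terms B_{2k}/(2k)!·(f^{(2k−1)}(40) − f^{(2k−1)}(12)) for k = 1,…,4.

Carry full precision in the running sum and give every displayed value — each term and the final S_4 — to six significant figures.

S_4 ≈ 92.8183

∫_12^40 ln(x) dx evaluates to 89.7363.
Endpoint term: (f(12) + f(40))/2 = (2.48491 + 3.68888)/2 = 3.08689.
Running total after boundary: 92.8232.
k=1: B_{2}/(2)! × [f^{(1)}(40) − f^{(1)}(12)] = 1/12 × (0.0250000 − 0.0833333) = -0.00486111.
After k=1: 92.8183.
k=2: B_{4}/(4)! × [f^{(3)}(40) − f^{(3)}(12)] = −1/720 × (3.12500e-05 − 0.00115741) = 1.56411e-06.
After k=2: 92.8183.
k=3: B_{6}/(6)! × [f^{(5)}(40) − f^{(5)}(12)] = 1/30240 × (2.34375e-07 − 9.64506e-05) = -3.18175e-09.
After k=3: 92.8183.
k=4: B_{8}/(8)! × [f^{(7)}(40) − f^{(7)}(12)] = −1/1209600 × (4.39453e-09 − 2.00939e-05) = 1.66084e-11.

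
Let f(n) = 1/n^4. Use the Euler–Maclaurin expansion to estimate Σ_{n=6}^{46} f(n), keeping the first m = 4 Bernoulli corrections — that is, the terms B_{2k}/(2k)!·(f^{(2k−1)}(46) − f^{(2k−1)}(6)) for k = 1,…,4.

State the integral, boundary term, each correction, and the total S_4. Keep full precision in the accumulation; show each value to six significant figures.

S_4 ≈ 0.00196799

∫_6^46 1/x^4 dx evaluates to 0.00153979.
½[f(6) + f(46)] = ½[0.000771605 + 2.23341e-07] = 0.000385914.
Integral + boundary = 0.00192570.
Order-1 term: 1/12 · (-1.94210e-08 − (-0.000514403)) = 4.28653e-05.
Running total after k=1: 0.00196856.
Order-2 term: −1/720 · (-2.75345e-10 − (-0.000428669)) = -5.95374e-07.
Running total after k=2: 0.00196797.
Order-3 term: 1/30240 · (-7.28700e-12 − (-0.000666819)) = 2.20509e-08.
Running total after k=3: 0.00196799.
Order-4 term: −1/1209600 · (-3.09939e-13 − (-0.00166705)) = -1.37818e-09.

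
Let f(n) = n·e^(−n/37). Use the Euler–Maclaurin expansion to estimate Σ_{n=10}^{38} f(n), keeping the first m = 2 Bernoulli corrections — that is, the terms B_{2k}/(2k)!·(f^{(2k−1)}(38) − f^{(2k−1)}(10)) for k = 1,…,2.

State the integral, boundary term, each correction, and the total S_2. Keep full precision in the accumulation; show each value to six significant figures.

S_2 ≈ 344.086

∫_10^38 x·e^(−x/37) dx evaluates to 333.514.
½[f(10) + f(38)] = ½[7.63173 + 13.6067] = 10.6192.
So far: 344.133.
Correction k=1: B_{2}/2! · (f^{(1)}(38) − f^{(1)}(10)) = 1/12 · (-0.00967757 − 0.556910) = -0.0472156.
Partial sum through k=1: 344.086.
Correction k=2: B_{4}/4! · (f^{(3)}(38) − f^{(3)}(10)) = −1/720 · (0.000516043 − 0.00152174) = 1.39680e-06.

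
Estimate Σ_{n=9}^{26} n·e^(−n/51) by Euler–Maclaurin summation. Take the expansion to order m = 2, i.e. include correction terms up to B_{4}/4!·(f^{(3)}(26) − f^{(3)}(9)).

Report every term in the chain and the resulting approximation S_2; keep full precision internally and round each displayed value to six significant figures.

S_2 ≈ 217.902

Integral: ∫_9^26 x·e^(−x/51) dx = 206.355.
½[f(9) + f(26)] = ½[7.54401 + 15.6159] = 11.5800.
Running total after boundary: 217.935.
Order-1 term: 1/12 · (0.294418 − 0.690302) = -0.0329903.
Running total after k=1: 217.902.
Order-2 term: −1/720 · (0.000575027 − 0.000909938) = 4.65154e-07.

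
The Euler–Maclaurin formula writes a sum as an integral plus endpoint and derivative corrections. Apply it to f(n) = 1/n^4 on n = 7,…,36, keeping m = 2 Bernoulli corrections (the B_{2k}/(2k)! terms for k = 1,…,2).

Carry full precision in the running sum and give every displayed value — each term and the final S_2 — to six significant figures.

The integral term ∫_7^36 1/x^4 dx = 0.000964673.
Endpoint term: (f(7) + f(36))/2 = (0.000416493 + 5.95374e-07)/2 = 0.000208544.
Integral + boundary = 0.00117322.
Order-1 term: 1/12 · (-6.61527e-08 − (-0.000237996)) = 1.98275e-05.
After k=1: 0.00119304.
Order-2 term: −1/720 · (-1.53131e-09 − (-0.000145712)) = -2.02375e-07.

S_2 ≈ 0.00119284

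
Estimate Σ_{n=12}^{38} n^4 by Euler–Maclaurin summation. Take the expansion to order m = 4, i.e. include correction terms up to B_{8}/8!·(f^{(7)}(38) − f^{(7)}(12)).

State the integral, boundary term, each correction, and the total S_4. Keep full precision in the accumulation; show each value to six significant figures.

The integral term ∫_12^38 x^4 dx = 1.57973e+07.
Boundary: ½(f(12) + f(38)) = ½(20736.0 + 2.08514e+06) = 1.05294e+06.
Integral + boundary = 1.68502e+07.
Correction k=1: B_{2}/2! · (f^{(1)}(38) − f^{(1)}(12)) = 1/12 · (219488 − 6912.00) = 17714.7.
Running total after k=1: 1.68679e+07.
Correction k=2: B_{4}/4! · (f^{(3)}(38) − f^{(3)}(12)) = −1/720 · (912.000 − 288.000) = -0.866667.
Running total after k=2: 1.68679e+07.
Correction k=3: B_{6}/6! · (f^{(5)}(38) − f^{(5)}(12)) = 1/30240 · (0.00000 − 0.00000) = 0.00000.
Running total after k=3: 1.68679e+07.
Correction k=4: B_{8}/8! · (f^{(7)}(38) − f^{(7)}(12)) = −1/1209600 · (0.00000 − 0.00000) = 0.00000.

S_4 ≈ 1.68679e+07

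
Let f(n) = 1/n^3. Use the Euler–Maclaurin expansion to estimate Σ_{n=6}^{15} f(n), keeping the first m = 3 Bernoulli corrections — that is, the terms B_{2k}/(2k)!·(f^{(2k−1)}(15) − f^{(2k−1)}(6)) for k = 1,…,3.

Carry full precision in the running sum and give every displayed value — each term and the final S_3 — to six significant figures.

The integral term ∫_6^15 1/x^3 dx = 0.0116667.
½[f(6) + f(15)] = ½[0.00462963 + 0.000296296] = 0.00246296.
Running total after boundary: 0.0141296.
Order-1 term: 1/12 · (-5.92593e-05 − (-0.00231481)) = 0.000187963.
After k=1: 0.0143176.
Order-2 term: −1/720 · (-5.26749e-06 − (-0.00128601)) = -1.77881e-06.
After k=2: 0.0143158.
Order-3 term: 1/30240 · (-9.83265e-07 − (-0.00150034)) = 4.95820e-08.

S_3 ≈ 0.0143159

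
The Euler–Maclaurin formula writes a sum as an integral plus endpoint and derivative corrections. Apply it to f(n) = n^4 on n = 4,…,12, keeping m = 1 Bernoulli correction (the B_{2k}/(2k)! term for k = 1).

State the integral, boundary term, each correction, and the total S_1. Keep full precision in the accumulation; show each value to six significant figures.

S_1 ≈ 60612.3

∫_4^12 x^4 dx evaluates to 49561.6.
Boundary: ½(f(4) + f(12)) = ½(256.000 + 20736.0) = 10496.0.
So far: 60057.6.
Order-1 term: 1/12 · (6912.00 − 256.000) = 554.667.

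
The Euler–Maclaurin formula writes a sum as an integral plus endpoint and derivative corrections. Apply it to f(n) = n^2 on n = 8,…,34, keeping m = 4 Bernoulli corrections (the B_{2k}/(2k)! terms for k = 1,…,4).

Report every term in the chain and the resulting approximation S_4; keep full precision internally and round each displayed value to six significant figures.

Integral: ∫_8^34 x^2 dx = 12930.7.
Endpoint term: (f(8) + f(34))/2 = (64.0000 + 1156.00)/2 = 610.000.
Integral + boundary = 13540.7.
Order-1 term: 1/12 · (68.0000 − 16.0000) = 4.33333.
Partial sum through k=1: 13545.0.
Order-2 term: −1/720 · (0.00000 − 0.00000) = 0.00000.
Partial sum through k=2: 13545.0.
Order-3 term: 1/30240 · (0.00000 − 0.00000) = 0.00000.
Partial sum through k=3: 13545.0.
Order-4 term: −1/1209600 · (0.00000 − 0.00000) = 0.00000.

S_4 ≈ 13545.0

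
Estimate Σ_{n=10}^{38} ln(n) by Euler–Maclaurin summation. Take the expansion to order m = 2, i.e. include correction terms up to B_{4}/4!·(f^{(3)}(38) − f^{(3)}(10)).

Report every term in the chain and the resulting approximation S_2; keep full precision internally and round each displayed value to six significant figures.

∫_10^38 ln(x) dx evaluates to 87.2024.
Endpoint term: (f(10) + f(38))/2 = (2.30259 + 3.63759)/2 = 2.97009.
Integral + boundary = 90.1725.
k=1: B_{2}/(2)! × [f^{(1)}(38) − f^{(1)}(10)] = 1/12 × (0.0263158 − 0.100000) = -0.00614035.
Running total after k=1: 90.1664.
k=2: B_{4}/(4)! × [f^{(3)}(38) − f^{(3)}(10)] = −1/720 × (3.64485e-05 − 0.00200000) = 2.72715e-06.

S_2 ≈ 90.1664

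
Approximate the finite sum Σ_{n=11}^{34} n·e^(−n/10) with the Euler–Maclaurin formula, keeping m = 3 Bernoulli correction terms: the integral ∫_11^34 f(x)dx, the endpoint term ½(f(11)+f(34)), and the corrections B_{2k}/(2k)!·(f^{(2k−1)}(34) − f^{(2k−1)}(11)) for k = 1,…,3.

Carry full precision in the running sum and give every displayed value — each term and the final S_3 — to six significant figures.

∫_11^34 x·e^(−x/10) dx evaluates to 55.2187.
½[f(11) + f(34)] = ½[3.66158 + 1.13469] = 2.39814.
So far: 57.6168.
Correction k=1: B_{2}/2! · (f^{(1)}(34) − f^{(1)}(11)) = 1/12 · (-0.0800958 − (-0.0332871)) = -0.00390073.
Partial sum through k=1: 57.6129.
Correction k=2: B_{4}/4! · (f^{(3)}(34) − f^{(3)}(11)) = −1/720 · (-0.000133493 − 0.00632455) = 8.96951e-06.
Partial sum through k=2: 57.6129.
Correction k=3: B_{6}/6! · (f^{(5)}(34) − f^{(5)}(11)) = 1/30240 · (5.33972e-06 − 0.000129820) = -4.11640e-09.

S_3 ≈ 57.6129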